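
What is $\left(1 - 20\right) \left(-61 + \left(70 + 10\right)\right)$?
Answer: $-361$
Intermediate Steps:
$\left(1 - 20\right) \left(-61 + \left(70 + 10\right)\right) = \left(1 - 20\right) \left(-61 + 80\right) = \left(-19\right) 19 = -361$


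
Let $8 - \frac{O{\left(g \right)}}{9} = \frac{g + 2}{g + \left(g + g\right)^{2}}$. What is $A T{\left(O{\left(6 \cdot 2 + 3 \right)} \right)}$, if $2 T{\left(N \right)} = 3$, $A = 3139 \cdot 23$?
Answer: $\frac{216591}{2} \approx 1.083 \cdot 10^{5}$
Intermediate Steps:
$O{\left(g \right)} = 72 - \frac{9 \left(2 + g\right)}{g + 4 g^{2}}$ ($O{\left(g \right)} = 72 - 9 \frac{g + 2}{g + \left(g + g\right)^{2}} = 72 - 9 \frac{2 + g}{g + \left(2 g\right)^{2}} = 72 - 9 \frac{2 + g}{g + 4 g^{2}} = 72 - \frac{9 \left(2 + g\right)}{g + 4 g^{2}}$)
$A = 72197$
$T{\left(N \right)} = \frac{3}{2}$ ($T{\left(N \right)} = \frac{1}{2} \cdot 3 = \frac{3}{2}$)
$A T{\left(O{\left(6 \cdot 2 + 3 \right)} \right)} = 72197 \cdot \frac{3}{2} = \frac{216591}{2}$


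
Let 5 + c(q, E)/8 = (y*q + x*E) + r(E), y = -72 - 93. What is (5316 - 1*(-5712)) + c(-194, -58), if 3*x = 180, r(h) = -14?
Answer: 239116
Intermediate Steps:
x = 60 (x = (⅓)*180 = 60)
y = -165
c(q, E) = -152 - 1320*q + 480*E (c(q, E) = -40 + 8*((-165*q + 60*E) - 14) = -40 + 8*(-14 - 165*q + 60*E) = -40 + (-112 - 1320*q + 480*E) = -152 - 1320*q + 480*E)
(5316 - 1*(-5712)) + c(-194, -58) = (5316 - 1*(-5712)) + (-152 - 1320*(-194) + 480*(-58)) = (5316 + 5712) + (-152 + 256080 - 27840) = 11028 + 228088 = 239116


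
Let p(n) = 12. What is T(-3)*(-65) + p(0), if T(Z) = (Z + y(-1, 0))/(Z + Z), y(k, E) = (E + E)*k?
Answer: -41/2 ≈ -20.500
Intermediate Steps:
y(k, E) = 2*E*k (y(k, E) = (2*E)*k = 2*E*k)
T(Z) = 1/2 (T(Z) = (Z + 2*0*(-1))/(Z + Z) = (Z + 0)/((2*Z)) = Z*(1/(2*Z)) = 1/2)
T(-3)*(-65) + p(0) = (1/2)*(-65) + 12 = -65/2 + 12 = -41/2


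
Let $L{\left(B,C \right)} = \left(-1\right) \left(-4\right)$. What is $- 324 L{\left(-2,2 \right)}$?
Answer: $-1296$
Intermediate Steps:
$L{\left(B,C \right)} = 4$
$- 324 L{\left(-2,2 \right)} = \left(-324\right) 4 = -1296$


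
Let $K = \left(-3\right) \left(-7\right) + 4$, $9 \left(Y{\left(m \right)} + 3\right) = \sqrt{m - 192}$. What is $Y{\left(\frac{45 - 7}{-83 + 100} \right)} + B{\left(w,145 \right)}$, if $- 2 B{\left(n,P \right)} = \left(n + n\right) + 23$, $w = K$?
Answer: $- \frac{79}{2} + \frac{i \sqrt{54842}}{153} \approx -39.5 + 1.5306 i$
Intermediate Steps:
$Y{\left(m \right)} = -3 + \frac{\sqrt{-192 + m}}{9}$ ($Y{\left(m \right)} = -3 + \frac{\sqrt{m - 192}}{9} = -3 + \frac{\sqrt{-192 + m}}{9}$)
$K = 25$ ($K = 21 + 4 = 25$)
$w = 25$
$B{\left(n,P \right)} = - \frac{23}{2} - n$ ($B{\left(n,P \right)} = - \frac{\left(n + n\right) + 23}{2} = - \frac{2 n + 23}{2} = - \frac{23 + 2 n}{2} = - \frac{23}{2} - n$)
$Y{\left(\frac{45 - 7}{-83 + 100} \right)} + B{\left(w,145 \right)} = \left(-3 + \frac{\sqrt{-192 + \frac{45 - 7}{-83 + 100}}}{9}\right) - \frac{73}{2} = \left(-3 + \frac{\sqrt{-192 + \frac{38}{17}}}{9}\right) - \frac{73}{2} = \left(-3 + \frac{\sqrt{- \frac{3226}{17}}}{9}\right) - \frac{73}{2} = \left(-3 + \frac{\frac{1}{17} i \sqrt{54842}}{9}\right) - \frac{73}{2} = \left(-3 + \frac{i \sqrt{54842}}{153}\right) - \frac{73}{2} = - \frac{79}{2} + \frac{i \sqrt{54842}}{153}$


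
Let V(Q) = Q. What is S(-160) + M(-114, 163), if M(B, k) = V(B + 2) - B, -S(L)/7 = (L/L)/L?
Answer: 327/160 ≈ 2.0438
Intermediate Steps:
S(L) = -7/L (S(L) = -7*L/L/L = -7/L)
M(B, k) = 2 (M(B, k) = (B + 2) - B = (2 + B) - B = 2)
S(-160) + M(-114, 163) = -7/(-160) + 2 = -7*(-1/160) + 2 = 7/160 + 2 = 327/160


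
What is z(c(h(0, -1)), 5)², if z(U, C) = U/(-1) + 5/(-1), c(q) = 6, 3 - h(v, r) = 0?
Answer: 121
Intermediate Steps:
h(v, r) = 3 (h(v, r) = 3 - 1*0 = 3 + 0 = 3)
z(U, C) = -5 - U (z(U, C) = U*(-1) + 5*(-1) = -U - 5 = -5 - U)
z(c(h(0, -1)), 5)² = (-5 - 1*6)² = (-5 - 6)² = (-11)² = 121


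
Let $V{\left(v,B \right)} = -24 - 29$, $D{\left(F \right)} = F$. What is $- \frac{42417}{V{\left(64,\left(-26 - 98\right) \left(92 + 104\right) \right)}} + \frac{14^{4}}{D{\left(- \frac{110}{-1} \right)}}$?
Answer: $\frac{3350959}{2915} \approx 1149.6$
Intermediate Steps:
$V{\left(v,B \right)} = -53$
$- \frac{42417}{V{\left(64,\left(-26 - 98\right) \left(92 + 104\right) \right)}} + \frac{14^{4}}{D{\left(- \frac{110}{-1} \right)}} = - \frac{42417}{-53} + \frac{14^{4}}{\left(-110\right) \frac{1}{-1}} = \left(-42417\right) \left(- \frac{1}{53}\right) + \frac{38416}{\left(-110\right) \left(-1\right)} = \frac{42417}{53} + \frac{38416}{110} = \frac{42417}{53} + 38416 \cdot \frac{1}{110} = \frac{42417}{53} + \frac{19208}{55} = \frac{3350959}{2915}$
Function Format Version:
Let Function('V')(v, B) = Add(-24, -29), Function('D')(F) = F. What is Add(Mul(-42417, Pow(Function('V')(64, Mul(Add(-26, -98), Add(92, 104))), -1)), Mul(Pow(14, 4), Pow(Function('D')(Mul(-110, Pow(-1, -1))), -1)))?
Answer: Rational(3350959, 2915) ≈ 1149.6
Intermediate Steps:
Function('V')(v, B) = -53
Add(Mul(-42417, Pow(Function('V')(64, Mul(Add(-26, -98), Add(92, 104))), -1)), Mul(Pow(14, 4), Pow(Function('D')(Mul(-110, Pow(-1, -1))), -1))) = Add(Mul(-42417, Pow(-53, -1)), Mul(Pow(14, 4), Pow(Mul(-110, Pow(-1, -1)), -1))) = Add(Mul(-42417, Rational(-1, 53)), Mul(38416, Pow(Mul(-110, -1), -1))) = Add(Rational(42417, 53), Mul(38416, Pow(110, -1))) = Add(Rational(42417, 53), Mul(38416, Rational(1, 110))) = Add(Rational(42417, 53), Rational(19208, 55)) = Rational(3350959, 2915)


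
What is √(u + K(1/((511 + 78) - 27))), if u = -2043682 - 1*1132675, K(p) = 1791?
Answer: I*√3174566 ≈ 1781.7*I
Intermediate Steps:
u = -3176357 (u = -2043682 - 1132675 = -3176357)
√(u + K(1/((511 + 78) - 27))) = √(-3176357 + 1791) = √(-3174566) = I*√3174566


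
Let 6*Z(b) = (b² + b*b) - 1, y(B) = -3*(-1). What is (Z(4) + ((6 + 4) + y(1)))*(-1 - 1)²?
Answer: 218/3 ≈ 72.667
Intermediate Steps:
y(B) = 3
Z(b) = -⅙ + b²/3 (Z(b) = ((b² + b*b) - 1)/6 = ((b² + b²) - 1)/6 = (2*b² - 1)/6 = (-1 + 2*b²)/6 = -⅙ + b²/3)
(Z(4) + ((6 + 4) + y(1)))*(-1 - 1)² = ((-⅙ + (⅓)*4²) + ((6 + 4) + 3))*(-1 - 1)² = ((-⅙ + (⅓)*16) + (10 + 3))*(-2)² = ((-⅙ + 16/3) + 13)*4 = (31/6 + 13)*4 = (109/6)*4 = 218/3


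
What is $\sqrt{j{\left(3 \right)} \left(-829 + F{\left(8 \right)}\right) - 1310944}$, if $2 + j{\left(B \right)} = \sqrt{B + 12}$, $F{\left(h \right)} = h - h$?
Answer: $\sqrt{-1309286 - 829 \sqrt{15}} \approx 1145.6 i$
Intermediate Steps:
$F{\left(h \right)} = 0$
$j{\left(B \right)} = -2 + \sqrt{12 + B}$ ($j{\left(B \right)} = -2 + \sqrt{B + 12} = -2 + \sqrt{12 + B}$)
$\sqrt{j{\left(3 \right)} \left(-829 + F{\left(8 \right)}\right) - 1310944} = \sqrt{\left(-2 + \sqrt{12 + 3}\right) \left(-829 + 0\right) - 1310944} = \sqrt{\left(-2 + \sqrt{15}\right) \left(-829\right) - 1310944} = \sqrt{\left(1658 - 829 \sqrt{15}\right) - 1310944} = \sqrt{-1309286 - 829 \sqrt{15}}$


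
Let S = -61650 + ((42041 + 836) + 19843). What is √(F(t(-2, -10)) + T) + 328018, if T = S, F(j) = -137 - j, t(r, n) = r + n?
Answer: 328018 + 3*√105 ≈ 3.2805e+5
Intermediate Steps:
t(r, n) = n + r
S = 1070 (S = -61650 + (42877 + 19843) = -61650 + 62720 = 1070)
T = 1070
√(F(t(-2, -10)) + T) + 328018 = √((-137 - (-10 - 2)) + 1070) + 328018 = √((-137 - 1*(-12)) + 1070) + 328018 = √((-137 + 12) + 1070) + 328018 = √(-125 + 1070) + 328018 = √945 + 328018 = 3*√105 + 328018 = 328018 + 3*√105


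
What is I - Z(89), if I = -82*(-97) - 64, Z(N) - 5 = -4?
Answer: 7889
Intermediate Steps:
Z(N) = 1 (Z(N) = 5 - 4 = 1)
I = 7890 (I = 7954 - 64 = 7890)
I - Z(89) = 7890 - 1*1 = 7890 - 1 = 7889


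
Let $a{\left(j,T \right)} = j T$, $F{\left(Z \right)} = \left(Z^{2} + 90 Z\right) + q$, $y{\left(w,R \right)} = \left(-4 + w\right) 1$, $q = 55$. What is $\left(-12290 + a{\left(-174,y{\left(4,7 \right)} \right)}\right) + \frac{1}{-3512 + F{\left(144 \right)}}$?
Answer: $- \frac{371637309}{30239} \approx -12290.0$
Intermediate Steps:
$y{\left(w,R \right)} = -4 + w$
$F{\left(Z \right)} = 55 + Z^{2} + 90 Z$ ($F{\left(Z \right)} = \left(Z^{2} + 90 Z\right) + 55 = 55 + Z^{2} + 90 Z$)
$a{\left(j,T \right)} = T j$
$\left(-12290 + a{\left(-174,y{\left(4,7 \right)} \right)}\right) + \frac{1}{-3512 + F{\left(144 \right)}} = \left(-12290 + \left(-4 + 4\right) \left(-174\right)\right) + \frac{1}{-3512 + \left(55 + 144^{2} + 90 \cdot 144\right)} = \left(-12290 + 0 \left(-174\right)\right) + \frac{1}{-3512 + \left(55 + 20736 + 12960\right)} = \left(-12290 + 0\right) + \frac{1}{-3512 + 33751} = -12290 + \frac{1}{30239} = - \frac{371637309}{30239}$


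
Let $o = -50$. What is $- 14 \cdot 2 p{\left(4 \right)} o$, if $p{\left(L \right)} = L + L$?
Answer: $11200$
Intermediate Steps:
$p{\left(L \right)} = 2 L$
$- 14 \cdot 2 p{\left(4 \right)} o = - 14 \cdot 2 \cdot 2 \cdot 4 \left(-50\right) = - 14 \cdot 2 \cdot 8 \left(-50\right) = \left(-14\right) 16 \left(-50\right) = \left(-224\right) \left(-50\right) = 11200$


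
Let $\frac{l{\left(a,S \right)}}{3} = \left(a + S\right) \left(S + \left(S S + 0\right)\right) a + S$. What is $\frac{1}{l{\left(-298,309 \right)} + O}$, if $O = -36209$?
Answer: $- \frac{1}{942034142} \approx -1.0615 \cdot 10^{-9}$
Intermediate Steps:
$l{\left(a,S \right)} = 3 S + 3 a \left(S + a\right) \left(S + S^{2}\right)$ ($l{\left(a,S \right)} = 3 \left(\left(a + S\right) \left(S + \left(S S + 0\right)\right) a + S\right) = 3 \left(\left(S + a\right) \left(S + \left(S^{2} + 0\right)\right) a + S\right) = 3 \left(\left(S + a\right) \left(S + S^{2}\right) a + S\right) = 3 \left(a \left(S + a\right) \left(S + S^{2}\right) + S\right) = 3 \left(S + a \left(S + a\right) \left(S + S^{2}\right)\right) = 3 S + 3 a \left(S + a\right) \left(S + S^{2}\right)$)
$\frac{1}{l{\left(-298,309 \right)} + O} = \frac{1}{3 \cdot 309 \left(1 + \left(-298\right)^{2} + 309 \left(-298\right) + 309 \left(-298\right)^{2} - 298 \cdot 309^{2}\right) - 36209} = \frac{1}{3 \cdot 309 \left(1 + 88804 - 92082 + 309 \cdot 88804 - 28453338\right) - 36209} = \frac{1}{3 \cdot 309 \left(1 + 88804 - 92082 + 27440436 - 28453338\right) - 36209} = \frac{1}{3 \cdot 309 \left(-1016179\right) - 36209} = \frac{1}{-941997933 - 36209} = \frac{1}{-942034142} = - \frac{1}{942034142}$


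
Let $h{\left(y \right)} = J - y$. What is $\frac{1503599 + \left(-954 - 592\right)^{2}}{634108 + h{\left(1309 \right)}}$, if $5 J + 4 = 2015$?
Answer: $\frac{19468575}{3166006} \approx 6.1493$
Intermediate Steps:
$J = \frac{2011}{5}$ ($J = - \frac{4}{5} + \frac{1}{5} \cdot 2015 = - \frac{4}{5} + 403 = \frac{2011}{5} \approx 402.2$)
$h{\left(y \right)} = \frac{2011}{5} - y$
$\frac{1503599 + \left(-954 - 592\right)^{2}}{634108 + h{\left(1309 \right)}} = \frac{1503599 + \left(-954 - 592\right)^{2}}{634108 + \left(\frac{2011}{5} - 1309\right)} = \frac{1503599 + \left(-1546\right)^{2}}{634108 + \left(\frac{2011}{5} - 1309\right)} = \frac{1503599 + 2390116}{634108 - \frac{4534}{5}} = \frac{3893715}{\frac{3166006}{5}} = 3893715 \cdot \frac{5}{3166006} = \frac{19468575}{3166006}$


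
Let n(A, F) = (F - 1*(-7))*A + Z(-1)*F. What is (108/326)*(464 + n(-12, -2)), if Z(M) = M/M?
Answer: 21708/163 ≈ 133.18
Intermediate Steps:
Z(M) = 1
n(A, F) = F + A*(7 + F) (n(A, F) = (F - 1*(-7))*A + 1*F = (F + 7)*A + F = (7 + F)*A + F = A*(7 + F) + F = F + A*(7 + F))
(108/326)*(464 + n(-12, -2)) = (108/326)*(464 + (-2 + 7*(-12) - 12*(-2))) = (108*(1/326))*(464 + (-2 - 84 + 24)) = 54*(464 - 62)/163 = (54/163)*402 = 21708/163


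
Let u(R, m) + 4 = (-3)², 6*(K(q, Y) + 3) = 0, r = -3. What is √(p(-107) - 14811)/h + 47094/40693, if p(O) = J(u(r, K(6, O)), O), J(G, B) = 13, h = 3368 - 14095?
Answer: 47094/40693 - 7*I*√302/10727 ≈ 1.1573 - 0.01134*I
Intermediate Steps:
K(q, Y) = -3 (K(q, Y) = -3 + (⅙)*0 = -3 + 0 = -3)
h = -10727
u(R, m) = 5 (u(R, m) = -4 + (-3)² = -4 + 9 = 5)
p(O) = 13
√(p(-107) - 14811)/h + 47094/40693 = √(13 - 14811)/(-10727) + 47094/40693 = √(-14798)*(-1/10727) + 47094*(1/40693) = (7*I*√302)*(-1/10727) + 47094/40693 = -7*I*√302/10727 + 47094/40693 = 47094/40693 - 7*I*√302/10727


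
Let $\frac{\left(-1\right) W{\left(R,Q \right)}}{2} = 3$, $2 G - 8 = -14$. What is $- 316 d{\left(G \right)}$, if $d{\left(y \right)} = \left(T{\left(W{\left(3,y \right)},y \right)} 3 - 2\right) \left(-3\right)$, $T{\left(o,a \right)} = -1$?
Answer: $-4740$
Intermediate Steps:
$G = -3$ ($G = 4 + \frac{1}{2} \left(-14\right) = 4 - 7 = -3$)
$W{\left(R,Q \right)} = -6$ ($W{\left(R,Q \right)} = \left(-2\right) 3 = -6$)
$d{\left(y \right)} = 15$ ($d{\left(y \right)} = \left(\left(-1\right) 3 - 2\right) \left(-3\right) = \left(-3 - 2\right) \left(-3\right) = \left(-5\right) \left(-3\right) = 15$)
$- 316 d{\left(G \right)} = \left(-316\right) 15 = -4740$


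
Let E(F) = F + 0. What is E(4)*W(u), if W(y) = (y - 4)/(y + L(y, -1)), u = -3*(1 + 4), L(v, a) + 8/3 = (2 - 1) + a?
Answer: 228/53 ≈ 4.3019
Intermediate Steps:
E(F) = F
L(v, a) = -5/3 + a (L(v, a) = -8/3 + ((2 - 1) + a) = -8/3 + (1 + a) = -5/3 + a)
u = -15 (u = -3*5 = -15)
W(y) = (-4 + y)/(-8/3 + y) (W(y) = (y - 4)/(y + (-5/3 - 1)) = (-4 + y)/(y - 8/3) = (-4 + y)/(-8/3 + y))
E(4)*W(u) = 4*(3*(-4 - 15)/(-8 + 3*(-15))) = 4*(3*(-19)/(-8 - 45)) = 4*(3*(-19)/(-53)) = 4*(3*(-1/53)*(-19)) = 4*(57/53) = 228/53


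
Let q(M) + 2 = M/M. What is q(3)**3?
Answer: -1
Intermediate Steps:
q(M) = -1 (q(M) = -2 + M/M = -2 + 1 = -1)
q(3)**3 = (-1)**3 = -1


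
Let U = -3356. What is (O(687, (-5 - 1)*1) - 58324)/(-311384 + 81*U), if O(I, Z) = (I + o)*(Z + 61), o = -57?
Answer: 11837/291610 ≈ 0.040592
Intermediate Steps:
O(I, Z) = (-57 + I)*(61 + Z) (O(I, Z) = (I - 57)*(Z + 61) = (-57 + I)*(61 + Z))
(O(687, (-5 - 1)*1) - 58324)/(-311384 + 81*U) = ((-3477 - 57*(-5 - 1) + 61*687 + 687*((-5 - 1)*1)) - 58324)/(-311384 + 81*(-3356)) = ((-3477 - (-342) + 41907 + 687*(-6*1)) - 58324)/(-311384 - 271836) = ((-3477 - 57*(-6) + 41907 + 687*(-6)) - 58324)/(-583220) = ((-3477 + 342 + 41907 - 4122) - 58324)*(-1/583220) = (34650 - 58324)*(-1/583220) = -23674*(-1/583220) = 11837/291610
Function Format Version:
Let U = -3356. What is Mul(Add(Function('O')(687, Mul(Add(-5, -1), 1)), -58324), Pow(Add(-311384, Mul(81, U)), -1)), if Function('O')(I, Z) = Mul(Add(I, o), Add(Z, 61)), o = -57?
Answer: Rational(11837, 291610) ≈ 0.040592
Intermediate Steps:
Function('O')(I, Z) = Mul(Add(-57, I), Add(61, Z)) (Function('O')(I, Z) = Mul(Add(I, -57), Add(Z, 61)) = Mul(Add(-57, I), Add(61, Z)))
Mul(Add(Function('O')(687, Mul(Add(-5, -1), 1)), -58324), Pow(Add(-311384, Mul(81, U)), -1)) = Mul(Add(Add(-3477, Mul(-57, Mul(Add(-5, -1), 1)), Mul(61, 687), Mul(687, Mul(Add(-5, -1), 1))), -58324), Pow(Add(-311384, Mul(81, -3356)), -1)) = Mul(Add(Add(-3477, Mul(-57, Mul(-6, 1)), 41907, Mul(687, Mul(-6, 1))), -58324), Pow(Add(-311384, -271836), -1)) = Mul(Add(Add(-3477, Mul(-57, -6), 41907, Mul(687, -6)), -58324), Pow(-583220, -1)) = Mul(Add(Add(-3477, 342, 41907, -4122), -58324), Rational(-1, 583220)) = Mul(Add(34650, -58324), Rational(-1, 583220)) = Mul(-23674, Rational(-1, 583220)) = Rational(11837, 291610)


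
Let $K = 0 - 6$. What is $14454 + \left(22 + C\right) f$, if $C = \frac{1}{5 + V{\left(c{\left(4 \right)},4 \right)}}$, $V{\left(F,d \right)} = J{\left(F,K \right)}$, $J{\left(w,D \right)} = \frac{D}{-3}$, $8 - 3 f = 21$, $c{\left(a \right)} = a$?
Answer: $\frac{301519}{21} \approx 14358.0$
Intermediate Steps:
$K = -6$ ($K = 0 - 6 = -6$)
$f = - \frac{13}{3}$ ($f = \frac{8}{3} - 7 = - \frac{13}{3} \approx -4.3333$)
$J{\left(w,D \right)} = - \frac{D}{3}$ ($J{\left(w,D \right)} = D \left(- \frac{1}{3}\right) = - \frac{D}{3}$)
$V{\left(F,d \right)} = 2$ ($V{\left(F,d \right)} = \left(- \frac{1}{3}\right) \left(-6\right) = 2$)
$C = \frac{1}{7}$ ($C = \frac{1}{5 + 2} = \frac{1}{7} \approx 0.14286$)
$14454 + \left(22 + C\right) f = 14454 + \left(22 + \frac{1}{7}\right) \left(- \frac{13}{3}\right) = 14454 + \frac{155}{7} \left(- \frac{13}{3}\right) = 14454 - \frac{2015}{21} = \frac{301519}{21}$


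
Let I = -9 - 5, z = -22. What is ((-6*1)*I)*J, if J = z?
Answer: -1848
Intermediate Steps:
J = -22
I = -14
((-6*1)*I)*J = (-6*1*(-14))*(-22) = -6*(-14)*(-22) = 84*(-22) = -1848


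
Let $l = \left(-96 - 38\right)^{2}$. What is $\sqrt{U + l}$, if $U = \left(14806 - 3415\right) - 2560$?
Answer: $\sqrt{26787} \approx 163.67$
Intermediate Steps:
$l = 17956$ ($l = \left(-134\right)^{2} = 17956$)
$U = 8831$ ($U = 11391 - 2560 = 8831$)
$\sqrt{U + l} = \sqrt{8831 + 17956} = \sqrt{26787}$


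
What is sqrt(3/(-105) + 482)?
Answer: sqrt(590415)/35 ≈ 21.954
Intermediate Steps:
sqrt(3/(-105) + 482) = sqrt(3*(-1/105) + 482) = sqrt(-1/35 + 482) = sqrt(16869/35) = sqrt(590415)/35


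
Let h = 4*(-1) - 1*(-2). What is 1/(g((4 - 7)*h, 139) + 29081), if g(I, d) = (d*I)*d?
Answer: 1/145007 ≈ 6.8962e-6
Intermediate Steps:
h = -2 (h = -4 + 2 = -2)
g(I, d) = I*d**2 (g(I, d) = (I*d)*d = I*d**2)
1/(g((4 - 7)*h, 139) + 29081) = 1/(((4 - 7)*(-2))*139**2 + 29081) = 1/(-3*(-2)*19321 + 29081) = 1/(6*19321 + 29081) = 1/(115926 + 29081) = 1/145007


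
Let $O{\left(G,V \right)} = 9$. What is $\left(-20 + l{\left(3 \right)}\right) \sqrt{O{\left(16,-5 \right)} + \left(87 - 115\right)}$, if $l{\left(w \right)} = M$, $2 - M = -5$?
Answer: $- 13 i \sqrt{19} \approx - 56.666 i$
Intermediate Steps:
$M = 7$ ($M = 2 - -5 = 2 + 5 = 7$)
$l{\left(w \right)} = 7$
$\left(-20 + l{\left(3 \right)}\right) \sqrt{O{\left(16,-5 \right)} + \left(87 - 115\right)} = \left(-20 + 7\right) \sqrt{9 + \left(87 - 115\right)} = - 13 \sqrt{9 - 28} = - 13 \sqrt{-19} = - 13 i \sqrt{19}$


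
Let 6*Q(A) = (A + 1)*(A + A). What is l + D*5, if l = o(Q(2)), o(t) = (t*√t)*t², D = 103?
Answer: 515 + 8*√2 ≈ 526.31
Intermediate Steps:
Q(A) = A*(1 + A)/3 (Q(A) = ((A + 1)*(A + A))/6 = ((1 + A)*(2*A))/6 = (2*A*(1 + A))/6 = A*(1 + A)/3)
o(t) = t^(7/2) (o(t) = t^(3/2)*t² = t^(7/2))
l = 8*√2 (l = ((⅓)*2*(1 + 2))^(7/2) = ((⅓)*2*3)^(7/2) = 2^(7/2) = 8*√2 ≈ 11.314)
l + D*5 = 8*√2 + 103*5 = 8*√2 + 515 = 515 + 8*√2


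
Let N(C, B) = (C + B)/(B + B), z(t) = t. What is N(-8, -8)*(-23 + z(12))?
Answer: -11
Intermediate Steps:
N(C, B) = (B + C)/(2*B) (N(C, B) = (B + C)/((2*B)) = (B + C)*(1/(2*B)) = (B + C)/(2*B))
N(-8, -8)*(-23 + z(12)) = ((½)*(-8 - 8)/(-8))*(-23 + 12) = ((½)*(-⅛)*(-16))*(-11) = 1*(-11) = -11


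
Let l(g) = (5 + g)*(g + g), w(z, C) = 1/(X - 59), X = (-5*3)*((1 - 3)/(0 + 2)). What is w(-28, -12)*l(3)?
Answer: -12/11 ≈ -1.0909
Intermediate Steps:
X = 15 (X = -(-30)/2 = -15*(-1) = 15)
w(z, C) = -1/44 (w(z, C) = 1/(15 - 59) = 1/(-44) = -1/44)
l(g) = 2*g*(5 + g) (l(g) = (5 + g)*(2*g) = 2*g*(5 + g))
w(-28, -12)*l(3) = -3*(5 + 3)/22 = -3*8/22 = -1/44*48 = -12/11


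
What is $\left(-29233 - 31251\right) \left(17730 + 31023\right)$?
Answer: $-2948776452$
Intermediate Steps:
$\left(-29233 - 31251\right) \left(17730 + 31023\right) = \left(-60484\right) 48753 = -2948776452$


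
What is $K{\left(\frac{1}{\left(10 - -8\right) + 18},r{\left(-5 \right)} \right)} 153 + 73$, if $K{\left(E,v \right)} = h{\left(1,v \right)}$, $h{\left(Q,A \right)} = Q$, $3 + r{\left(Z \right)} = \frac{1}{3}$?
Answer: $226$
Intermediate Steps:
$r{\left(Z \right)} = - \frac{8}{3}$ ($r{\left(Z \right)} = -3 + \frac{1}{3} = - \frac{8}{3}$)
$K{\left(E,v \right)} = 1$
$K{\left(\frac{1}{\left(10 - -8\right) + 18},r{\left(-5 \right)} \right)} 153 + 73 = 1 \cdot 153 + 73 = 153 + 73 = 226$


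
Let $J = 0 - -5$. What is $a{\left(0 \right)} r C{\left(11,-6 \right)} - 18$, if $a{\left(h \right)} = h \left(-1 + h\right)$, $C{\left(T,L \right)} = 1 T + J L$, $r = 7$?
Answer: $-18$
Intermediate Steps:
$J = 5$ ($J = 0 + 5 = 5$)
$C{\left(T,L \right)} = T + 5 L$ ($C{\left(T,L \right)} = 1 T + 5 L = T + 5 L$)
$a{\left(0 \right)} r C{\left(11,-6 \right)} - 18 = 0 \left(-1 + 0\right) 7 \left(11 + 5 \left(-6\right)\right) - 18 = 0 \left(-1\right) 7 \left(11 - 30\right) - 18 = 0 \cdot 7 \left(-19\right) - 18 = 0 \left(-19\right) - 18 = 0 - 18 = -18$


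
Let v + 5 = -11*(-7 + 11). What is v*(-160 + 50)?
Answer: 5390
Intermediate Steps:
v = -49 (v = -5 - 11*(-7 + 11) = -5 - 11*4 = -5 - 44 = -49)
v*(-160 + 50) = -49*(-160 + 50) = -49*(-110) = 5390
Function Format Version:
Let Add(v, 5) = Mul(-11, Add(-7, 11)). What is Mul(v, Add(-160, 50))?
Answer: 5390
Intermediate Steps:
v = -49 (v = Add(-5, Mul(-11, Add(-7, 11))) = Add(-5, Mul(-11, 4)) = Add(-5, -44) = -49)
Mul(v, Add(-160, 50)) = Mul(-49, Add(-160, 50)) = Mul(-49, -110) = 5390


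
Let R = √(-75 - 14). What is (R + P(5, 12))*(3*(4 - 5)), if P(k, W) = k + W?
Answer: -51 - 3*I*√89 ≈ -51.0 - 28.302*I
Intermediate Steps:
P(k, W) = W + k
R = I*√89 (R = √(-89) = I*√89 ≈ 9.434*I)
(R + P(5, 12))*(3*(4 - 5)) = (I*√89 + (12 + 5))*(3*(4 - 5)) = (I*√89 + 17)*(3*(-1)) = (17 + I*√89)*(-3) = -51 - 3*I*√89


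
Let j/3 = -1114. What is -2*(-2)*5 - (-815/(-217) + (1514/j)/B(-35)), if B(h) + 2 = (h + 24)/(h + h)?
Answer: 748346645/46776303 ≈ 15.998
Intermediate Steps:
j = -3342 (j = 3*(-1114) = -3342)
B(h) = -2 + (24 + h)/(2*h) (B(h) = -2 + (h + 24)/(h + h) = -2 + (24 + h)/((2*h)) = -2 + (24 + h)*(1/(2*h)) = -2 + (24 + h)/(2*h))
-2*(-2)*5 - (-815/(-217) + (1514/j)/B(-35)) = -2*(-2)*5 - (-815/(-217) + (1514/(-3342))/(-3/2 + 12/(-35))) = 4*5 - (-815*(-1/217) + (1514*(-1/3342))/(-3/2 + 12*(-1/35))) = 20 - (815/217 - 757/(1671*(-3/2 - 12/35))) = 20 - (815/217 - 757/(1671*(-129/70))) = 20 - (815/217 - 757/1671*(-70/129)) = 20 - (815/217 + 52990/215559) = 20 - 1*187179415/46776303 = 20 - 187179415/46776303 = 748346645/46776303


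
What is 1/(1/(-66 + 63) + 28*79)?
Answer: 3/6635 ≈ 0.00045215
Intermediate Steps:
1/(1/(-66 + 63) + 28*79) = 1/(1/(-3) + 2212) = 1/(-⅓ + 2212) = 1/(6635/3) = 3/6635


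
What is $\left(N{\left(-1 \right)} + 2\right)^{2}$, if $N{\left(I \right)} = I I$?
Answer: $9$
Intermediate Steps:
$N{\left(I \right)} = I^{2}$
$\left(N{\left(-1 \right)} + 2\right)^{2} = \left(\left(-1\right)^{2} + 2\right)^{2} = \left(1 + 2\right)^{2} = 3^{2} = 9$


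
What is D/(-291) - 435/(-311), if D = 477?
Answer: -7254/30167 ≈ -0.24046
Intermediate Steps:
D/(-291) - 435/(-311) = 477/(-291) - 435/(-311) = 477*(-1/291) - 435*(-1/311) = -159/97 + 435/311 = -7254/30167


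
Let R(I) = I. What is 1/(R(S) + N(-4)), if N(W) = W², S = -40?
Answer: -1/24 ≈ -0.041667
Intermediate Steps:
1/(R(S) + N(-4)) = 1/(-40 + (-4)²) = 1/(-40 + 16) = 1/(-24) = -1/24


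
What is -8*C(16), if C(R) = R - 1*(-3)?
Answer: -152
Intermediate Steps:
C(R) = 3 + R (C(R) = R + 3 = 3 + R)
-8*C(16) = -8*(3 + 16) = -8*19 = -152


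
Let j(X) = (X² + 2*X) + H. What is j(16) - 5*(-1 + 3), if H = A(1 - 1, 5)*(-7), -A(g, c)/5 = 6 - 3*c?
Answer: -37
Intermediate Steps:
A(g, c) = -30 + 15*c (A(g, c) = -5*(6 - 3*c) = -30 + 15*c)
H = -315 (H = (-30 + 15*5)*(-7) = (-30 + 75)*(-7) = 45*(-7) = -315)
j(X) = -315 + X² + 2*X (j(X) = (X² + 2*X) - 315 = -315 + X² + 2*X)
j(16) - 5*(-1 + 3) = (-315 + 16² + 2*16) - 5*(-1 + 3) = (-315 + 256 + 32) - 5*2 = -27 - 1*10 = -27 - 10 = -37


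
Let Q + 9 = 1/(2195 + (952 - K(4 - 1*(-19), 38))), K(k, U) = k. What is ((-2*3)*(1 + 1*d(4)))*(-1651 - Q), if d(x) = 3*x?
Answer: 200054751/1562 ≈ 1.2808e+5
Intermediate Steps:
Q = -28115/3124 (Q = -9 + 1/(2195 + (952 - (4 - 1*(-19)))) = -9 + 1/(2195 + (952 - (4 + 19))) = -9 + 1/(2195 + (952 - 1*23)) = -9 + 1/(2195 + (952 - 23)) = -9 + 1/(2195 + 929) = -9 + 1/3124 = -28115/3124 ≈ -8.9997)
((-2*3)*(1 + 1*d(4)))*(-1651 - Q) = ((-2*3)*(1 + 1*(3*4)))*(-1651 - 1*(-28115/3124)) = (-6*(1 + 1*12))*(-1651 + 28115/3124) = -6*(1 + 12)*(-5129609/3124) = -6*13*(-5129609/3124) = -78*(-5129609/3124) = 200054751/1562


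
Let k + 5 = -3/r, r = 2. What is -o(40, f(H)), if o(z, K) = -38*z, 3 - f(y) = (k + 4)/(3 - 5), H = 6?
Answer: 1520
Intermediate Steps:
k = -13/2 (k = -5 - 3/2 = -13/2 ≈ -6.5000)
f(y) = 7/4 (f(y) = 3 - (-13/2 + 4)/(3 - 5) = 3 - (-5)/(2*(-2)) = 3 - (-5)*(-1)/(2*2) = 3 - 1*5/4 = 3 - 5/4 = 7/4)
-o(40, f(H)) = -(-38)*40 = -1*(-1520) = 1520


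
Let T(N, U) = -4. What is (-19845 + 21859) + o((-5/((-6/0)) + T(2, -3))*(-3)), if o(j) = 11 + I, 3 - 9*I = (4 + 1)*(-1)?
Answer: 18233/9 ≈ 2025.9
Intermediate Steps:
I = 8/9 (I = ⅓ - (4 + 1)*(-1)/9 = ⅓ - 5*(-1)/9 = ⅓ - ⅑*(-5) = ⅓ + 5/9 = 8/9 ≈ 0.88889)
o(j) = 107/9 (o(j) = 11 + 8/9 = 107/9)
(-19845 + 21859) + o((-5/((-6/0)) + T(2, -3))*(-3)) = (-19845 + 21859) + 107/9 = 2014 + 107/9 = 18233/9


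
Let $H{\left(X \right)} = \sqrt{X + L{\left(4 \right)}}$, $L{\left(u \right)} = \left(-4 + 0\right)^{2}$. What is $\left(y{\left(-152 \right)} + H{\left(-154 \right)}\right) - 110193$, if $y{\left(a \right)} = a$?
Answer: $-110345 + i \sqrt{138} \approx -1.1035 \cdot 10^{5} + 11.747 i$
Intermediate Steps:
$L{\left(u \right)} = 16$ ($L{\left(u \right)} = \left(-4\right)^{2} = 16$)
$H{\left(X \right)} = \sqrt{16 + X}$ ($H{\left(X \right)} = \sqrt{X + 16} = \sqrt{16 + X}$)
$\left(y{\left(-152 \right)} + H{\left(-154 \right)}\right) - 110193 = \left(-152 + \sqrt{16 - 154}\right) - 110193 = \left(-152 + \sqrt{-138}\right) - 110193 = \left(-152 + i \sqrt{138}\right) - 110193 = -110345 + i \sqrt{138}$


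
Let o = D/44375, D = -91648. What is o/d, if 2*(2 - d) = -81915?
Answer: -183296/3635155625 ≈ -5.0423e-5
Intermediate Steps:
d = 81919/2 (d = 2 - 1/2*(-81915) = 2 + 81915/2 = 81919/2 ≈ 40960.)
o = -91648/44375 ≈ -2.0653
o/d = -91648/(44375*81919/2) = -91648/44375*2/81919 = -183296/3635155625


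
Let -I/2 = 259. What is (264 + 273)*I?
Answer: -278166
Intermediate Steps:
I = -518 (I = -2*259 = -518)
(264 + 273)*I = (264 + 273)*(-518) = 537*(-518) = -278166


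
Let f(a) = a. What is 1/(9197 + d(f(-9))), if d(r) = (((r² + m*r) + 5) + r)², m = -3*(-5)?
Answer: 1/12561 ≈ 7.9612e-5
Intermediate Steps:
m = 15
d(r) = (5 + r² + 16*r)² (d(r) = (((r² + 15*r) + 5) + r)² = ((5 + r² + 15*r) + r)² = (5 + r² + 16*r)²)
1/(9197 + d(f(-9))) = 1/(9197 + (5 + (-9)² + 16*(-9))²) = 1/(9197 + (5 + 81 - 144)²) = 1/(9197 + (-58)²) = 1/(9197 + 3364) = 1/12561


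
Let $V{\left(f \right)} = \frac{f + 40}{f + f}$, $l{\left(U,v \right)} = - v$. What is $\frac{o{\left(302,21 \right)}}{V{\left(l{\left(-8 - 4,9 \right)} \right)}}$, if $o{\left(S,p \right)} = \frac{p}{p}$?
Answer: $- \frac{18}{31} \approx -0.58065$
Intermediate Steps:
$o{\left(S,p \right)} = 1$
$V{\left(f \right)} = \frac{40 + f}{2 f}$
$\frac{o{\left(302,21 \right)}}{V{\left(l{\left(-8 - 4,9 \right)} \right)}} = 1 \frac{1}{\frac{1}{2} \frac{1}{\left(-1\right) 9} \left(40 - 9\right)} = 1 \frac{1}{\frac{1}{2} \frac{1}{-9} \left(40 - 9\right)} = 1 \frac{1}{\frac{1}{2} \left(- \frac{1}{9}\right) 31} = 1 \frac{1}{- \frac{31}{18}} = 1 \left(- \frac{18}{31}\right) = - \frac{18}{31}$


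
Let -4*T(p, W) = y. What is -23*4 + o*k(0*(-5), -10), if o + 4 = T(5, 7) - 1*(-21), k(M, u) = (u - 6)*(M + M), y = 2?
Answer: -92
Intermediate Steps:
T(p, W) = -1/2 (T(p, W) = -1/4*2 = -1/2)
k(M, u) = 2*M*(-6 + u) (k(M, u) = (-6 + u)*(2*M) = 2*M*(-6 + u))
o = 33/2 (o = -4 + (-1/2 - 1*(-21)) = -4 + (-1/2 + 21) = -4 + 41/2 = 33/2 ≈ 16.500)
-23*4 + o*k(0*(-5), -10) = -23*4 + 33*(2*(0*(-5))*(-6 - 10))/2 = -92 + 33*(2*0*(-16))/2 = -92 + (33/2)*0 = -92 + 0 = -92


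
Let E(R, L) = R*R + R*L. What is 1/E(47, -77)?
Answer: -1/1410 ≈ -0.00070922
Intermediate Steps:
E(R, L) = R² + L*R
1/E(47, -77) = 1/(47*(-77 + 47)) = 1/(47*(-30)) = 1/(-1410) = -1/1410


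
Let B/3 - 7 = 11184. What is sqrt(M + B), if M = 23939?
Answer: 2*sqrt(14378) ≈ 239.82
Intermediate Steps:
B = 33573 (B = 21 + 3*11184 = 21 + 33552 = 33573)
sqrt(M + B) = sqrt(23939 + 33573) = sqrt(57512) = 2*sqrt(14378)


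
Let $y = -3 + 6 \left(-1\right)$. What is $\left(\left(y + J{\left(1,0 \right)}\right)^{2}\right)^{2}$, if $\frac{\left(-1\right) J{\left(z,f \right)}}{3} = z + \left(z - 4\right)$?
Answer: $81$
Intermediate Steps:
$J{\left(z,f \right)} = 12 - 6 z$ ($J{\left(z,f \right)} = - 3 \left(z + \left(z - 4\right)\right) = - 3 \left(z + \left(-4 + z\right)\right) = - 3 \left(-4 + 2 z\right) = 12 - 6 z$)
$y = -9$ ($y = -3 - 6 = -9$)
$\left(\left(y + J{\left(1,0 \right)}\right)^{2}\right)^{2} = \left(\left(-9 + \left(12 - 6\right)\right)^{2}\right)^{2} = \left(\left(-9 + 6\right)^{2}\right)^{2} = \left(\left(-3\right)^{2}\right)^{2} = 9^{2} = 81$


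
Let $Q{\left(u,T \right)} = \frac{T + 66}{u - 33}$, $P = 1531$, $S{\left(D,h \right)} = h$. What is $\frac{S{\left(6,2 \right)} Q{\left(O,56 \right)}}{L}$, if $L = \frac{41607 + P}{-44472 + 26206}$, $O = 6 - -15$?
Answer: $\frac{557113}{64707} \approx 8.6098$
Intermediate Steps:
$O = 21$ ($O = 6 + 15 = 21$)
$Q{\left(u,T \right)} = \frac{66 + T}{-33 + u}$
$L = - \frac{21569}{9133}$ ($L = \frac{41607 + 1531}{-44472 + 26206} = \frac{43138}{-18266} = 43138 \left(- \frac{1}{18266}\right) = - \frac{21569}{9133} \approx -2.3617$)
$\frac{S{\left(6,2 \right)} Q{\left(O,56 \right)}}{L} = \frac{2 \frac{66 + 56}{-33 + 21}}{- \frac{21569}{9133}} = 2 \frac{1}{-12} \cdot 122 \left(- \frac{9133}{21569}\right) = 2 \left(\left(- \frac{1}{12}\right) 122\right) \left(- \frac{9133}{21569}\right) = 2 \left(- \frac{61}{6}\right) \left(- \frac{9133}{21569}\right) = \left(- \frac{61}{3}\right) \left(- \frac{9133}{21569}\right) = \frac{557113}{64707}$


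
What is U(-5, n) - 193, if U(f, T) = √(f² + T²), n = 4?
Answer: -193 + √41 ≈ -186.60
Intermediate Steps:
U(f, T) = √(T² + f²)
U(-5, n) - 193 = √(4² + (-5)²) - 193 = √(16 + 25) - 193 = √41 - 193 = -193 + √41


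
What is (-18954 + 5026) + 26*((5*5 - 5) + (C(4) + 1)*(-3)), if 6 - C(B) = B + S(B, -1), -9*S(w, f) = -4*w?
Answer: -40510/3 ≈ -13503.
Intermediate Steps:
S(w, f) = 4*w/9 (S(w, f) = -(-4)*w/9 = 4*w/9)
C(B) = 6 - 13*B/9 (C(B) = 6 - (B + 4*B/9) = 6 - 13*B/9)
(-18954 + 5026) + 26*((5*5 - 5) + (C(4) + 1)*(-3)) = (-18954 + 5026) + 26*((5*5 - 5) + ((6 - 13/9*4) + 1)*(-3)) = -13928 + 26*((25 - 5) + ((6 - 52/9) + 1)*(-3)) = -13928 + 26*(20 + (2/9 + 1)*(-3)) = -13928 + 26*(20 + (11/9)*(-3)) = -13928 + 26*(20 - 11/3) = -13928 + 26*(49/3) = -13928 + 1274/3 = -40510/3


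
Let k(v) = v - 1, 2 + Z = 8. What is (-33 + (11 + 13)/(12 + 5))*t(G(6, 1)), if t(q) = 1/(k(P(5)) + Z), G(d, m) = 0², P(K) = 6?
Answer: -537/187 ≈ -2.8717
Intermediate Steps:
Z = 6 (Z = -2 + 8 = 6)
k(v) = -1 + v
G(d, m) = 0
t(q) = 1/11 (t(q) = 1/((-1 + 6) + 6) = 1/(5 + 6) = 1/11)
(-33 + (11 + 13)/(12 + 5))*t(G(6, 1)) = (-33 + (11 + 13)/(12 + 5))*(1/11) = (-33 + 24/17)*(1/11) = -537/17*1/11 = -537/187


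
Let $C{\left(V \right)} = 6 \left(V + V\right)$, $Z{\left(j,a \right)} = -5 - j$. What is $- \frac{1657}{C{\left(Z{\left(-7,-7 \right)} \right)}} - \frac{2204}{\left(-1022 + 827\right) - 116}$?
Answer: $- \frac{462431}{7464} \approx -61.955$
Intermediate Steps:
$C{\left(V \right)} = 12 V$ ($C{\left(V \right)} = 6 \cdot 2 V = 12 V$)
$- \frac{1657}{C{\left(Z{\left(-7,-7 \right)} \right)}} - \frac{2204}{\left(-1022 + 827\right) - 116} = - \frac{1657}{12 \left(-5 - -7\right)} - \frac{2204}{\left(-1022 + 827\right) - 116} = - \frac{1657}{12 \left(-5 + 7\right)} - \frac{2204}{-195 - 116} = - \frac{1657}{12 \cdot 2} - \frac{2204}{-311} = - \frac{1657}{24} - - \frac{2204}{311} = \left(-1657\right) \frac{1}{24} + \frac{2204}{311} = - \frac{1657}{24} + \frac{2204}{311} = - \frac{462431}{7464}$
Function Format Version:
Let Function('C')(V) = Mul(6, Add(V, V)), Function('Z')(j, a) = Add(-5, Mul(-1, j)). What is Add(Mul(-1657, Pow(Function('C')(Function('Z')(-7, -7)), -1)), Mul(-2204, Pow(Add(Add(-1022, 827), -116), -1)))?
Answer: Rational(-462431, 7464) ≈ -61.955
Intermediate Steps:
Function('C')(V) = Mul(12, V) (Function('C')(V) = Mul(6, Mul(2, V)) = Mul(12, V))
Add(Mul(-1657, Pow(Function('C')(Function('Z')(-7, -7)), -1)), Mul(-2204, Pow(Add(Add(-1022, 827), -116), -1))) = Add(Mul(-1657, Pow(Mul(12, Add(-5, Mul(-1, -7))), -1)), Mul(-2204, Pow(Add(Add(-1022, 827), -116), -1))) = Add(Mul(-1657, Pow(Mul(12, Add(-5, 7)), -1)), Mul(-2204, Pow(Add(-195, -116), -1))) = Add(Mul(-1657, Pow(Mul(12, 2), -1)), Mul(-2204, Pow(-311, -1))) = Add(Mul(-1657, Pow(24, -1)), Mul(-2204, Rational(-1, 311))) = Add(Mul(-1657, Rational(1, 24)), Rational(2204, 311)) = Add(Rational(-1657, 24), Rational(2204, 311)) = Rational(-462431, 7464)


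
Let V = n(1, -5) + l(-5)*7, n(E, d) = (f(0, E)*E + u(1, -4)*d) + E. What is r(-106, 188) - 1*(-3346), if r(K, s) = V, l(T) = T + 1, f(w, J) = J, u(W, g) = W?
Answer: 3315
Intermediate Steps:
n(E, d) = E + d + E**2 (n(E, d) = (E*E + 1*d) + E = (E**2 + d) + E = (d + E**2) + E = E + d + E**2)
l(T) = 1 + T
V = -31 (V = (1 - 5 + 1**2) + (1 - 5)*7 = (1 - 5 + 1) - 4*7 = -3 - 28 = -31)
r(K, s) = -31
r(-106, 188) - 1*(-3346) = -31 - 1*(-3346) = -31 + 3346 = 3315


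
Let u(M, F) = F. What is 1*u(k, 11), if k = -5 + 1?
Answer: 11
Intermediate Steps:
k = -4
1*u(k, 11) = 1*11 = 11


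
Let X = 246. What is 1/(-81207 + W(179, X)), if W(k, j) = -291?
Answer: -1/81498 ≈ -1.2270e-5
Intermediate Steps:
1/(-81207 + W(179, X)) = 1/(-81207 - 291) = 1/(-81498) = -1/81498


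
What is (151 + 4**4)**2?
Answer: 165649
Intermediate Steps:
(151 + 4**4)**2 = (151 + 256)**2 = 407**2 = 165649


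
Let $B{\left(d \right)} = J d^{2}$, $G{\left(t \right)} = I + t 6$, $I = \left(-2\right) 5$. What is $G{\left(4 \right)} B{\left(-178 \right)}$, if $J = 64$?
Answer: $28388864$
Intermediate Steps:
$I = -10$
$G{\left(t \right)} = -10 + 6 t$ ($G{\left(t \right)} = -10 + t 6 = -10 + 6 t$)
$B{\left(d \right)} = 64 d^{2}$
$G{\left(4 \right)} B{\left(-178 \right)} = \left(-10 + 6 \cdot 4\right) 64 \left(-178\right)^{2} = \left(-10 + 24\right) 64 \cdot 31684 = 14 \cdot 2027776 = 28388864$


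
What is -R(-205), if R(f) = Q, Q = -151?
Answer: 151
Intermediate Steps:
R(f) = -151
-R(-205) = -1*(-151) = 151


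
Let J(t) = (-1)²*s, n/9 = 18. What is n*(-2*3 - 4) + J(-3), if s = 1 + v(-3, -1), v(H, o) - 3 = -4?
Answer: -1620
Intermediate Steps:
n = 162 (n = 9*18 = 162)
v(H, o) = -1 (v(H, o) = 3 - 4 = -1)
s = 0 (s = 1 - 1 = 0)
J(t) = 0 (J(t) = (-1)²*0 = 1*0 = 0)
n*(-2*3 - 4) + J(-3) = 162*(-2*3 - 4) + 0 = 162*(-6 - 4) + 0 = 162*(-10) + 0 = -1620 + 0 = -1620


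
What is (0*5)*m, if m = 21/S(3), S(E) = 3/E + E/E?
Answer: 0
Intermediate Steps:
S(E) = 1 + 3/E (S(E) = 3/E + 1 = 1 + 3/E)
m = 21/2 (m = 21/(((3 + 3)/3)) = 21/(((⅓)*6)) = 21/2 ≈ 10.500)
(0*5)*m = (0*5)*(21/2) = 0*(21/2) = 0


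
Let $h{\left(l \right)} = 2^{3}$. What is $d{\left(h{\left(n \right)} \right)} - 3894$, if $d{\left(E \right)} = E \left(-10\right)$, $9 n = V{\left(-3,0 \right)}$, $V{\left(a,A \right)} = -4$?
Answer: $-3974$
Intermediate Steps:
$n = - \frac{4}{9}$ ($n = \frac{1}{9} \left(-4\right) = - \frac{4}{9} \approx -0.44444$)
$h{\left(l \right)} = 8$
$d{\left(E \right)} = - 10 E$
$d{\left(h{\left(n \right)} \right)} - 3894 = \left(-10\right) 8 - 3894 = -80 - 3894 = -3974$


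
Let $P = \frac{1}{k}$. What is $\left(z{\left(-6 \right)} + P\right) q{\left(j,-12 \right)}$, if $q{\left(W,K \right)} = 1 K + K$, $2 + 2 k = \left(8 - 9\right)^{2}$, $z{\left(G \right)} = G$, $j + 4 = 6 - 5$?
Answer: $192$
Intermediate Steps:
$j = -3$ ($j = -4 + \left(6 - 5\right) = -4 + 1 = -3$)
$k = - \frac{1}{2}$ ($k = -1 + \frac{\left(8 - 9\right)^{2}}{2} = -1 + \frac{\left(-1\right)^{2}}{2} = -1 + \frac{1}{2} \cdot 1 = -1 + \frac{1}{2} = - \frac{1}{2} \approx -0.5$)
$q{\left(W,K \right)} = 2 K$ ($q{\left(W,K \right)} = K + K = 2 K$)
$P = -2$ ($P = \frac{1}{- \frac{1}{2}} = -2$)
$\left(z{\left(-6 \right)} + P\right) q{\left(j,-12 \right)} = \left(-6 - 2\right) 2 \left(-12\right) = \left(-8\right) \left(-24\right) = 192$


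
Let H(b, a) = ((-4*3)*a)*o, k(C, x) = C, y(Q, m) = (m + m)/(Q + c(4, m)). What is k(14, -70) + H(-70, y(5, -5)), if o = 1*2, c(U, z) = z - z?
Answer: 62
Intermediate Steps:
c(U, z) = 0
y(Q, m) = 2*m/Q (y(Q, m) = (m + m)/(Q + 0) = (2*m)/Q = 2*m/Q)
o = 2
H(b, a) = -24*a (H(b, a) = ((-4*3)*a)*2 = -12*a*2 = -24*a)
k(14, -70) + H(-70, y(5, -5)) = 14 - 48*(-5)/5 = 14 - 24*(-2) = 14 + 48 = 62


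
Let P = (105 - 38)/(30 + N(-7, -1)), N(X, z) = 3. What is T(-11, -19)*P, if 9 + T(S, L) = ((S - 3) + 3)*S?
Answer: 7504/33 ≈ 227.39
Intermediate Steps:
T(S, L) = -9 + S² (T(S, L) = -9 + ((S - 3) + 3)*S = -9 + ((-3 + S) + 3)*S = -9 + S*S = -9 + S²)
P = 67/33 (P = (105 - 38)/(30 + 3) = 67/33 ≈ 2.0303)
T(-11, -19)*P = (-9 + (-11)²)*(67/33) = (-9 + 121)*(67/33) = 112*(67/33) = 7504/33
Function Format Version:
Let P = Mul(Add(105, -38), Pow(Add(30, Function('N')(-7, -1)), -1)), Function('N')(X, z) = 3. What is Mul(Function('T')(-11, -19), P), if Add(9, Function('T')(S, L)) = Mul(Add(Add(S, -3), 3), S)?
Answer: Rational(7504, 33) ≈ 227.39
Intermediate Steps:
Function('T')(S, L) = Add(-9, Pow(S, 2)) (Function('T')(S, L) = Add(-9, Mul(Add(Add(S, -3), 3), S)) = Add(-9, Mul(Add(Add(-3, S), 3), S)) = Add(-9, Mul(S, S)) = Add(-9, Pow(S, 2)))
P = Rational(67, 33) (P = Mul(Add(105, -38), Pow(Add(30, 3), -1)) = Mul(67, Pow(33, -1)) = Mul(67, Rational(1, 33)) = Rational(67, 33) ≈ 2.0303)
Mul(Function('T')(-11, -19), P) = Mul(Add(-9, Pow(-11, 2)), Rational(67, 33)) = Mul(Add(-9, 121), Rational(67, 33)) = Mul(112, Rational(67, 33)) = Rational(7504, 33)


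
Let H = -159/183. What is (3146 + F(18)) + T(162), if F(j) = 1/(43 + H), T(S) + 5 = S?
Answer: 8488771/2570 ≈ 3303.0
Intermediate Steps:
T(S) = -5 + S
H = -53/61 (H = -159*1/183 = -53/61 ≈ -0.86885)
F(j) = 61/2570 (F(j) = 1/(43 - 53/61) = 1/(2570/61) = 61/2570)
(3146 + F(18)) + T(162) = (3146 + 61/2570) + (-5 + 162) = 8085281/2570 + 157 = 8488771/2570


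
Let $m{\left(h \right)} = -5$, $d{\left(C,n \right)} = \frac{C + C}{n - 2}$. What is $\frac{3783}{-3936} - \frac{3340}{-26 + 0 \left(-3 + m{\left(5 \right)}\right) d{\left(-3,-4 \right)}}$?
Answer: $\frac{2174647}{17056} \approx 127.5$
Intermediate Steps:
$d{\left(C,n \right)} = \frac{2 C}{-2 + n}$
$\frac{3783}{-3936} - \frac{3340}{-26 + 0 \left(-3 + m{\left(5 \right)}\right) d{\left(-3,-4 \right)}} = \frac{3783}{-3936} - \frac{3340}{-26 + 0 \left(-3 - 5\right) 2 \left(-3\right) \frac{1}{-2 - 4}} = 3783 \left(- \frac{1}{3936}\right) - \frac{3340}{-26 + 0 \left(- 8 \cdot 2 \left(-3\right) \frac{1}{-6}\right)} = - \frac{1261}{1312} - \frac{3340}{-26 + 0 \left(- 8 \cdot 2 \left(-3\right) \left(- \frac{1}{6}\right)\right)} = - \frac{1261}{1312} - \frac{3340}{-26 + 0 \left(\left(-8\right) 1\right)} = - \frac{1261}{1312} - \frac{3340}{-26 + 0 \left(-8\right)} = - \frac{1261}{1312} - \frac{3340}{-26 + 0} = - \frac{1261}{1312} - \frac{3340}{-26} = - \frac{1261}{1312} - - \frac{1670}{13} = - \frac{1261}{1312} + \frac{1670}{13} = \frac{2174647}{17056}$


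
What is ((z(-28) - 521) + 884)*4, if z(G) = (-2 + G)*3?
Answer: 1092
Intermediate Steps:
z(G) = -6 + 3*G
((z(-28) - 521) + 884)*4 = (((-6 + 3*(-28)) - 521) + 884)*4 = (((-6 - 84) - 521) + 884)*4 = ((-90 - 521) + 884)*4 = (-611 + 884)*4 = 273*4 = 1092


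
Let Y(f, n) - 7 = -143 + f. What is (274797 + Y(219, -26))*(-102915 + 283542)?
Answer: 49650749760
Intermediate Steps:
Y(f, n) = -136 + f (Y(f, n) = 7 + (-143 + f) = -136 + f)
(274797 + Y(219, -26))*(-102915 + 283542) = (274797 + (-136 + 219))*(-102915 + 283542) = (274797 + 83)*180627 = 274880*180627 = 49650749760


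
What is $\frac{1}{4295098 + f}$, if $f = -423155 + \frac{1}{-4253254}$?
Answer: $\frac{4253254}{16468357052521} \approx 2.5827 \cdot 10^{-7}$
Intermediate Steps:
$f = - \frac{1799785696371}{4253254}$ ($f = -423155 - \frac{1}{4253254} = - \frac{1799785696371}{4253254} \approx -4.2316 \cdot 10^{5}$)
$\frac{1}{4295098 + f} = \frac{1}{4295098 - \frac{1799785696371}{4253254}} = \frac{1}{\frac{16468357052521}{4253254}} = \frac{4253254}{16468357052521}$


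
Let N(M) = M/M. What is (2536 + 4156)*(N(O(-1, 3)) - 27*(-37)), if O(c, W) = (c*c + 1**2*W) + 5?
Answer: 6692000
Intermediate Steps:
O(c, W) = 5 + W + c**2 (O(c, W) = (c**2 + 1*W) + 5 = (c**2 + W) + 5 = (W + c**2) + 5 = 5 + W + c**2)
N(M) = 1
(2536 + 4156)*(N(O(-1, 3)) - 27*(-37)) = (2536 + 4156)*(1 - 27*(-37)) = 6692*(1 + 999) = 6692*1000 = 6692000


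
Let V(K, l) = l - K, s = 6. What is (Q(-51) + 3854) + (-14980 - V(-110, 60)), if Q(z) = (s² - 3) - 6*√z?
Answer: -11263 - 6*I*√51 ≈ -11263.0 - 42.849*I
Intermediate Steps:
Q(z) = 33 - 6*√z (Q(z) = (6² - 3) - 6*√z = (36 - 3) - 6*√z = 33 - 6*√z)
(Q(-51) + 3854) + (-14980 - V(-110, 60)) = ((33 - 6*I*√51) + 3854) + (-14980 - (60 - 1*(-110))) = ((33 - 6*I*√51) + 3854) + (-14980 - (60 + 110)) = ((33 - 6*I*√51) + 3854) + (-14980 - 1*170) = (3887 - 6*I*√51) + (-14980 - 170) = (3887 - 6*I*√51) - 15150 = -11263 - 6*I*√51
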